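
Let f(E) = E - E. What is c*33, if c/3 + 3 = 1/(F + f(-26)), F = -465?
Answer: -46068/155 ≈ -297.21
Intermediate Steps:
f(E) = 0
c = -1396/155 (c = -9 + 3/(-465 + 0) = -9 + 3/(-465) = -9 + 3*(-1/465) = -9 - 1/155 = -1396/155 ≈ -9.0065)
c*33 = -1396/155*33 = -46068/155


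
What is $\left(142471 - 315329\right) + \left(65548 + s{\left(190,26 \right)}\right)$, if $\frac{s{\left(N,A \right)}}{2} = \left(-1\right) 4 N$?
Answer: $-108830$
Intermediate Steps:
$s{\left(N,A \right)} = - 8 N$ ($s{\left(N,A \right)} = 2 \left(-1\right) 4 N = 2 \left(- 4 N\right) = - 8 N$)
$\left(142471 - 315329\right) + \left(65548 + s{\left(190,26 \right)}\right) = \left(142471 - 315329\right) + \left(65548 - 1520\right) = -172858 + \left(65548 - 1520\right) = -172858 + 64028 = -108830$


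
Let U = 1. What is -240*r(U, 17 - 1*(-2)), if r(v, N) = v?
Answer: -240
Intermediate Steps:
-240*r(U, 17 - 1*(-2)) = -240*1 = -240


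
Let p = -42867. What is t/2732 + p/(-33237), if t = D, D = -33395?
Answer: -110315219/10089276 ≈ -10.934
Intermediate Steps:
t = -33395
t/2732 + p/(-33237) = -33395/2732 - 42867/(-33237) = -33395*1/2732 - 42867*(-1/33237) = -33395/2732 + 4763/3693 = -110315219/10089276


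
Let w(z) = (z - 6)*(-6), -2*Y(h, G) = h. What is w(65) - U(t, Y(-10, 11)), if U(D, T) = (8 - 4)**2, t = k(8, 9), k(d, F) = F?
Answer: -370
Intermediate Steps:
Y(h, G) = -h/2
w(z) = 36 - 6*z (w(z) = (-6 + z)*(-6) = 36 - 6*z)
t = 9
U(D, T) = 16 (U(D, T) = 4**2 = 16)
w(65) - U(t, Y(-10, 11)) = (36 - 6*65) - 1*16 = (36 - 390) - 16 = -354 - 16 = -370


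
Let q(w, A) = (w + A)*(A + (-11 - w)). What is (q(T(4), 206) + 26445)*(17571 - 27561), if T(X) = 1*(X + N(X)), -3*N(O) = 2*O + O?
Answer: -665483850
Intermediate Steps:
N(O) = -O (N(O) = -(2*O + O)/3 = -O)
T(X) = 0 (T(X) = 1*(X - X) = 1*0 = 0)
q(w, A) = (A + w)*(-11 + A - w)
(q(T(4), 206) + 26445)*(17571 - 27561) = ((206**2 - 1*0**2 - 11*206 - 11*0) + 26445)*(17571 - 27561) = ((42436 - 1*0 - 2266 + 0) + 26445)*(-9990) = ((42436 + 0 - 2266 + 0) + 26445)*(-9990) = (40170 + 26445)*(-9990) = 66615*(-9990) = -665483850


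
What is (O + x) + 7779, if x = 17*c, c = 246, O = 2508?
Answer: 14469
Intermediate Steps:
x = 4182 (x = 17*246 = 4182)
(O + x) + 7779 = (2508 + 4182) + 7779 = 6690 + 7779 = 14469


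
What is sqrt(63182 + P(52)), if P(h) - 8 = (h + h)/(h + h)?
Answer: sqrt(63191) ≈ 251.38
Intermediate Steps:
P(h) = 9 (P(h) = 8 + (h + h)/(h + h) = 8 + (2*h)/((2*h)) = 8 + (2*h)*(1/(2*h)) = 8 + 1 = 9)
sqrt(63182 + P(52)) = sqrt(63182 + 9) = sqrt(63191)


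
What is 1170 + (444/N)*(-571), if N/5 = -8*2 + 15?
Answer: 259374/5 ≈ 51875.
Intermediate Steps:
N = -5 (N = 5*(-8*2 + 15) = 5*(-16 + 15) = 5*(-1) = -5)
1170 + (444/N)*(-571) = 1170 + (444/(-5))*(-571) = 1170 + (444*(-1/5))*(-571) = 1170 - 444/5*(-571) = 1170 + 253524/5 = 259374/5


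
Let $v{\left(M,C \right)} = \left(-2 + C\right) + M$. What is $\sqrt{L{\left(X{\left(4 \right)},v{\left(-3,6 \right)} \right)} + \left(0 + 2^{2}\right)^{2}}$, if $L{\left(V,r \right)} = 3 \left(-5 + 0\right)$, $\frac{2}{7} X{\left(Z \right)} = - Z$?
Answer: $1$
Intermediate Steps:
$X{\left(Z \right)} = - \frac{7 Z}{2}$ ($X{\left(Z \right)} = \frac{7 \left(- Z\right)}{2} = - \frac{7 Z}{2}$)
$v{\left(M,C \right)} = -2 + C + M$
$L{\left(V,r \right)} = -15$ ($L{\left(V,r \right)} = 3 \left(-5\right) = -15$)
$\sqrt{L{\left(X{\left(4 \right)},v{\left(-3,6 \right)} \right)} + \left(0 + 2^{2}\right)^{2}} = \sqrt{-15 + \left(0 + 2^{2}\right)^{2}} = \sqrt{-15 + \left(0 + 4\right)^{2}} = \sqrt{-15 + 4^{2}} = \sqrt{-15 + 16} = \sqrt{1} = 1$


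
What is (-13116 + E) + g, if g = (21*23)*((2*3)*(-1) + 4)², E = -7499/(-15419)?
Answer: -172438597/15419 ≈ -11184.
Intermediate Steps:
E = 7499/15419 (E = -7499*(-1/15419) = 7499/15419 ≈ 0.48635)
g = 1932 (g = 483*(6*(-1) + 4)² = 483*(-6 + 4)² = 483*(-2)² = 483*4 = 1932)
(-13116 + E) + g = (-13116 + 7499/15419) + 1932 = -202228105/15419 + 1932 = -172438597/15419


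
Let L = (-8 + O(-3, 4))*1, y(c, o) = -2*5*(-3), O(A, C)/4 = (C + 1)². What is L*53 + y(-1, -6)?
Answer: 4906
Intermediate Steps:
O(A, C) = 4*(1 + C)² (O(A, C) = 4*(C + 1)² = 4*(1 + C)²)
y(c, o) = 30 (y(c, o) = -10*(-3) = 30)
L = 92 (L = (-8 + 4*(1 + 4)²)*1 = (-8 + 4*5²)*1 = (-8 + 4*25)*1 = (-8 + 100)*1 = 92*1 = 92)
L*53 + y(-1, -6) = 92*53 + 30 = 4876 + 30 = 4906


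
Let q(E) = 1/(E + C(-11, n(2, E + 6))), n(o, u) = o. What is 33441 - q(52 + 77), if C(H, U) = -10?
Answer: 3979478/119 ≈ 33441.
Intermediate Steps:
q(E) = 1/(-10 + E) (q(E) = 1/(E - 10) = 1/(-10 + E))
33441 - q(52 + 77) = 33441 - 1/(-10 + (52 + 77)) = 33441 - 1/(-10 + 129) = 33441 - 1/119 = 3979478/119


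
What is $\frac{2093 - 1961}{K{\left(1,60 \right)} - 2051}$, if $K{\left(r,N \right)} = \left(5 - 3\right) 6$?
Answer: $- \frac{132}{2039} \approx -0.064738$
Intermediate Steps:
$K{\left(r,N \right)} = 12$ ($K{\left(r,N \right)} = 2 \cdot 6 = 12$)
$\frac{2093 - 1961}{K{\left(1,60 \right)} - 2051} = \frac{2093 - 1961}{12 - 2051} = \frac{132}{-2039} = 132 \left(- \frac{1}{2039}\right) = - \frac{132}{2039}$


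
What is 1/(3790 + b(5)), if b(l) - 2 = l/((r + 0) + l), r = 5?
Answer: 2/7585 ≈ 0.00026368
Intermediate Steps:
b(l) = 2 + l/(5 + l) (b(l) = 2 + l/((5 + 0) + l) = 2 + l/(5 + l))
1/(3790 + b(5)) = 1/(3790 + (10 + 3*5)/(5 + 5)) = 1/(3790 + (10 + 15)/10) = 1/(3790 + (⅒)*25) = 1/(3790 + 5/2) = 1/(7585/2) = 2/7585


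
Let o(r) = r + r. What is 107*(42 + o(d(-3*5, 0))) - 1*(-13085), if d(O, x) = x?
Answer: 17579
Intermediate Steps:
o(r) = 2*r
107*(42 + o(d(-3*5, 0))) - 1*(-13085) = 107*(42 + 2*0) - 1*(-13085) = 107*(42 + 0) + 13085 = 107*42 + 13085 = 4494 + 13085 = 17579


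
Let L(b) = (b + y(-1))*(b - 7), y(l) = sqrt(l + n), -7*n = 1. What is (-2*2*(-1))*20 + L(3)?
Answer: 68 - 8*I*sqrt(14)/7 ≈ 68.0 - 4.2762*I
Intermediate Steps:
n = -1/7 (n = -1/7*1 = -1/7 ≈ -0.14286)
y(l) = sqrt(-1/7 + l) (y(l) = sqrt(l - 1/7) = sqrt(-1/7 + l))
L(b) = (-7 + b)*(b + 2*I*sqrt(14)/7) (L(b) = (b + sqrt(-7 + 49*(-1))/7)*(b - 7) = (b + sqrt(-7 - 49)/7)*(-7 + b) = (b + sqrt(-56)/7)*(-7 + b) = (b + (2*I*sqrt(14))/7)*(-7 + b) = (b + 2*I*sqrt(14)/7)*(-7 + b) = (-7 + b)*(b + 2*I*sqrt(14)/7))
(-2*2*(-1))*20 + L(3) = (-2*2*(-1))*20 + (3**2 - 7*3 - 2*I*sqrt(14) + (2/7)*I*3*sqrt(14)) = -4*(-1)*20 + (9 - 21 - 2*I*sqrt(14) + 6*I*sqrt(14)/7) = 4*20 + (-12 - 8*I*sqrt(14)/7) = 80 + (-12 - 8*I*sqrt(14)/7) = 68 - 8*I*sqrt(14)/7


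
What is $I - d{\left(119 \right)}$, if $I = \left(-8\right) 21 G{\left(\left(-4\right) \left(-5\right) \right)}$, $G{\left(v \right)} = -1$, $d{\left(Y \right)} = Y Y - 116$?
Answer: $-13877$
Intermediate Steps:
$d{\left(Y \right)} = -116 + Y^{2}$ ($d{\left(Y \right)} = Y^{2} - 116 = -116 + Y^{2}$)
$I = 168$ ($I = \left(-8\right) 21 \left(-1\right) = \left(-168\right) \left(-1\right) = 168$)
$I - d{\left(119 \right)} = 168 - \left(-116 + 119^{2}\right) = 168 - \left(-116 + 14161\right) = 168 - 14045 = -13877$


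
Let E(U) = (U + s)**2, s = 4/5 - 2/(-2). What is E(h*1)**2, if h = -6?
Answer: 194481/625 ≈ 311.17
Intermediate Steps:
s = 9/5 (s = 4*(1/5) - 2*(-1/2) = 4/5 + 1 = 9/5 ≈ 1.8000)
E(U) = (9/5 + U)**2 (E(U) = (U + 9/5)**2 = (9/5 + U)**2)
E(h*1)**2 = ((9 + 5*(-6*1))**2/25)**2 = ((9 + 5*(-6))**2/25)**2 = ((9 - 30)**2/25)**2 = ((1/25)*(-21)**2)**2 = ((1/25)*441)**2 = (441/25)**2 = 194481/625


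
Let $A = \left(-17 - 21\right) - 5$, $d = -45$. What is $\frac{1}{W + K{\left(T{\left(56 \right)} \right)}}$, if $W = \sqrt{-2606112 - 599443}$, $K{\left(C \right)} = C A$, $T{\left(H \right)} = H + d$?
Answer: $- \frac{473}{3429284} - \frac{i \sqrt{3205555}}{3429284} \approx -0.00013793 - 0.00052209 i$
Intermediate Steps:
$A = -43$ ($A = \left(-17 - 21\right) - 5 = -38 - 5 = -43$)
$T{\left(H \right)} = -45 + H$ ($T{\left(H \right)} = H - 45 = -45 + H$)
$K{\left(C \right)} = - 43 C$ ($K{\left(C \right)} = C \left(-43\right) = - 43 C$)
$W = i \sqrt{3205555}$ ($W = \sqrt{-3205555} = i \sqrt{3205555} \approx 1790.4 i$)
$\frac{1}{W + K{\left(T{\left(56 \right)} \right)}} = \frac{1}{i \sqrt{3205555} - 43 \left(-45 + 56\right)} = \frac{1}{i \sqrt{3205555} - 473} = \frac{1}{-473 + i \sqrt{3205555}}$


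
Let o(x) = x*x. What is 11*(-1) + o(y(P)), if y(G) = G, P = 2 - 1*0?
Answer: -7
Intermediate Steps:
P = 2 (P = 2 + 0 = 2)
o(x) = x²
11*(-1) + o(y(P)) = 11*(-1) + 2² = -11 + 4 = -7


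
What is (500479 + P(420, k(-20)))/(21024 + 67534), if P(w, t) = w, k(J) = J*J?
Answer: 500899/88558 ≈ 5.6562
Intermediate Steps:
k(J) = J²
(500479 + P(420, k(-20)))/(21024 + 67534) = (500479 + 420)/(21024 + 67534) = 500899/88558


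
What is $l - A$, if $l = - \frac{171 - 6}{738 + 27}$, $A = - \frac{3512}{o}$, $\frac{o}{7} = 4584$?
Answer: $- \frac{7244}{68187} \approx -0.10624$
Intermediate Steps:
$o = 32088$ ($o = 7 \cdot 4584 = 32088$)
$A = - \frac{439}{4011}$ ($A = - \frac{3512}{32088} = \left(-3512\right) \frac{1}{32088} = - \frac{439}{4011} \approx -0.10945$)
$l = - \frac{11}{51}$ ($l = - \frac{165}{765} = \left(-1\right) \frac{11}{51} = - \frac{11}{51} \approx -0.21569$)
$l - A = - \frac{11}{51} - - \frac{439}{4011} = - \frac{11}{51} + \frac{439}{4011} = - \frac{7244}{68187}$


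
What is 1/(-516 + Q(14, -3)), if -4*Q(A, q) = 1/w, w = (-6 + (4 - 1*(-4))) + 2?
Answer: -16/8257 ≈ -0.0019377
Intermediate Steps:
w = 4 (w = (-6 + (4 + 4)) + 2 = (-6 + 8) + 2 = 2 + 2 = 4)
Q(A, q) = -1/16 (Q(A, q) = -¼/4 = -¼*¼ = -1/16)
1/(-516 + Q(14, -3)) = 1/(-516 - 1/16) = 1/(-8257/16) = -16/8257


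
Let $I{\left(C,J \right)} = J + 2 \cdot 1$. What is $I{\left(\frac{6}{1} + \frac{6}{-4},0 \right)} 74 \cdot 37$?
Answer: $5476$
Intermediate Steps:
$I{\left(C,J \right)} = 2 + J$ ($I{\left(C,J \right)} = J + 2 = 2 + J$)
$I{\left(\frac{6}{1} + \frac{6}{-4},0 \right)} 74 \cdot 37 = \left(2 + 0\right) 74 \cdot 37 = 2 \cdot 74 \cdot 37 = 148 \cdot 37 = 5476$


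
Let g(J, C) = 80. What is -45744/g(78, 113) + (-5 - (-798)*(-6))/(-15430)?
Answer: -8818081/15430 ≈ -571.49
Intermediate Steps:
-45744/g(78, 113) + (-5 - (-798)*(-6))/(-15430) = -45744/80 + (-5 - (-798)*(-6))/(-15430) = -45744*1/80 + (-5 - 57*84)*(-1/15430) = -2859/5 + (-5 - 4788)*(-1/15430) = -2859/5 - 4793*(-1/15430) = -2859/5 + 4793/15430 = -8818081/15430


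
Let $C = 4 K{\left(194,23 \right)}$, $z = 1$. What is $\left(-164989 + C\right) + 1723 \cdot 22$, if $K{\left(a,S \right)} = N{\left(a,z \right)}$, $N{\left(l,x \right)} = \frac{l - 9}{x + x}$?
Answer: $-126713$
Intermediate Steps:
$N{\left(l,x \right)} = \frac{-9 + l}{2 x}$
$K{\left(a,S \right)} = - \frac{9}{2} + \frac{a}{2}$ ($K{\left(a,S \right)} = \frac{-9 + a}{2 \cdot 1} = \frac{1}{2} \cdot 1 \left(-9 + a\right) = - \frac{9}{2} + \frac{a}{2}$)
$C = 370$ ($C = 4 \left(- \frac{9}{2} + \frac{1}{2} \cdot 194\right) = 4 \left(- \frac{9}{2} + 97\right) = 4 \cdot \frac{185}{2} = 370$)
$\left(-164989 + C\right) + 1723 \cdot 22 = \left(-164989 + 370\right) + 1723 \cdot 22 = -164619 + 37906 = -126713$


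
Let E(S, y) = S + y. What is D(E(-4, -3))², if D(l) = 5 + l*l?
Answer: 2916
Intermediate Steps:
D(l) = 5 + l²
D(E(-4, -3))² = (5 + (-4 - 3)²)² = (5 + (-7)²)² = (5 + 49)² = 54² = 2916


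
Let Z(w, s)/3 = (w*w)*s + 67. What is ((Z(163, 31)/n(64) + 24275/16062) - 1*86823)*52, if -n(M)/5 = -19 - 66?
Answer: -14377552068334/3413175 ≈ -4.2124e+6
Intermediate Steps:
Z(w, s) = 201 + 3*s*w² (Z(w, s) = 3*((w*w)*s + 67) = 3*(w²*s + 67) = 3*(s*w² + 67) = 3*(67 + s*w²) = 201 + 3*s*w²)
n(M) = 425 (n(M) = -5*(-19 - 66) = -5*(-85) = 425)
((Z(163, 31)/n(64) + 24275/16062) - 1*86823)*52 = (((201 + 3*31*163²)/425 + 24275/16062) - 1*86823)*52 = (((201 + 3*31*26569)*(1/425) + 24275*(1/16062)) - 86823)*52 = (((201 + 2470917)*(1/425) + 24275/16062) - 86823)*52 = ((2471118*(1/425) + 24275/16062) - 86823)*52 = ((2471118/425 + 24275/16062) - 86823)*52 = (39701414191/6826350 - 86823)*52 = -552982771859/6826350*52 = -14377552068334/3413175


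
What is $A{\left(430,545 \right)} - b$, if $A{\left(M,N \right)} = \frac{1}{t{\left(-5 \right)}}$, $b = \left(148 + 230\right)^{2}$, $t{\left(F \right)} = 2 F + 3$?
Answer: $- \frac{1000189}{7} \approx -1.4288 \cdot 10^{5}$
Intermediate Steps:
$t{\left(F \right)} = 3 + 2 F$
$b = 142884$ ($b = 378^{2} = 142884$)
$A{\left(M,N \right)} = - \frac{1}{7}$ ($A{\left(M,N \right)} = \frac{1}{3 + 2 \left(-5\right)} = \frac{1}{3 - 10} = \frac{1}{-7} = - \frac{1}{7}$)
$A{\left(430,545 \right)} - b = - \frac{1}{7} - 142884 = - \frac{1000189}{7}$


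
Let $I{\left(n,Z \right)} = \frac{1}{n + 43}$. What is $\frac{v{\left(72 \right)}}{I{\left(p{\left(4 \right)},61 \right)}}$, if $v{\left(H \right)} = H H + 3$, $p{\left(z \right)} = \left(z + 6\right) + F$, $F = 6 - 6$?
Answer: $274911$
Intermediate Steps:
$F = 0$ ($F = 6 - 6 = 0$)
$p{\left(z \right)} = 6 + z$ ($p{\left(z \right)} = \left(z + 6\right) + 0 = \left(6 + z\right) + 0 = 6 + z$)
$v{\left(H \right)} = 3 + H^{2}$ ($v{\left(H \right)} = H^{2} + 3 = 3 + H^{2}$)
$I{\left(n,Z \right)} = \frac{1}{43 + n}$
$\frac{v{\left(72 \right)}}{I{\left(p{\left(4 \right)},61 \right)}} = \frac{3 + 72^{2}}{\frac{1}{43 + \left(6 + 4\right)}} = \frac{3 + 5184}{\frac{1}{43 + 10}} = \frac{5187}{\frac{1}{53}} = 5187 \frac{1}{\frac{1}{53}} = 5187 \cdot 53 = 274911$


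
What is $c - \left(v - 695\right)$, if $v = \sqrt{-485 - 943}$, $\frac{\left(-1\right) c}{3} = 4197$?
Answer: $-11896 - 2 i \sqrt{357} \approx -11896.0 - 37.789 i$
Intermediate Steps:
$c = -12591$ ($c = \left(-3\right) 4197 = -12591$)
$v = 2 i \sqrt{357}$ ($v = \sqrt{-1428} = 2 i \sqrt{357} \approx 37.789 i$)
$c - \left(v - 695\right) = -12591 - \left(2 i \sqrt{357} - 695\right) = -12591 - \left(-695 + 2 i \sqrt{357}\right) = -12591 + \left(695 - 2 i \sqrt{357}\right) = -11896 - 2 i \sqrt{357}$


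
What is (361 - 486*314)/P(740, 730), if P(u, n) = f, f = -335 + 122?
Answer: 152243/213 ≈ 714.76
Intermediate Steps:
f = -213
P(u, n) = -213
(361 - 486*314)/P(740, 730) = (361 - 486*314)/(-213) = (361 - 152604)*(-1/213) = -152243*(-1/213) = 152243/213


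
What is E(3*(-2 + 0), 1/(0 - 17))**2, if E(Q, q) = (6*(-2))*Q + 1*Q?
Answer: 4356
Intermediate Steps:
E(Q, q) = -11*Q (E(Q, q) = -12*Q + Q = -11*Q)
E(3*(-2 + 0), 1/(0 - 17))**2 = (-33*(-2 + 0))**2 = (-33*(-2))**2 = (-11*(-6))**2 = 66**2 = 4356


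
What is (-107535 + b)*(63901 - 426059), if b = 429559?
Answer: -116623567792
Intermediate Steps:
(-107535 + b)*(63901 - 426059) = (-107535 + 429559)*(63901 - 426059) = 322024*(-362158) = -116623567792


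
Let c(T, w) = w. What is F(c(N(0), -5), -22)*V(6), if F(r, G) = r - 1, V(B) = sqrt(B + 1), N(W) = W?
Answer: -6*sqrt(7) ≈ -15.875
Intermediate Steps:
V(B) = sqrt(1 + B)
F(r, G) = -1 + r
F(c(N(0), -5), -22)*V(6) = (-1 - 5)*sqrt(1 + 6) = -6*sqrt(7)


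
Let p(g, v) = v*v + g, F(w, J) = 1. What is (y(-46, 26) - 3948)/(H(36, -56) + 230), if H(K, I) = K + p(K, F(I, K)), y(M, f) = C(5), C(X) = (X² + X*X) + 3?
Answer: -3895/303 ≈ -12.855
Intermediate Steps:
p(g, v) = g + v² (p(g, v) = v² + g = g + v²)
C(X) = 3 + 2*X² (C(X) = (X² + X²) + 3 = 2*X² + 3 = 3 + 2*X²)
y(M, f) = 53 (y(M, f) = 3 + 2*5² = 3 + 2*25 = 3 + 50 = 53)
H(K, I) = 1 + 2*K (H(K, I) = K + (K + 1²) = K + (K + 1) = K + (1 + K) = 1 + 2*K)
(y(-46, 26) - 3948)/(H(36, -56) + 230) = (53 - 3948)/((1 + 2*36) + 230) = -3895/((1 + 72) + 230) = -3895/(73 + 230) = -3895/303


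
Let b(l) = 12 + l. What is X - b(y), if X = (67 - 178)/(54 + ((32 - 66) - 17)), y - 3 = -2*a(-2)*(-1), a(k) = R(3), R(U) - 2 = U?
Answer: -62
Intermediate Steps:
R(U) = 2 + U
a(k) = 5 (a(k) = 2 + 3 = 5)
y = 13 (y = 3 - 2*5*(-1) = 3 - 10*(-1) = 3 + 10 = 13)
X = -37 (X = -111/(54 + (-34 - 17)) = -111/(54 - 51) = -111/3 = -111*⅓ = -37)
X - b(y) = -37 - (12 + 13) = -37 - 1*25 = -37 - 25 = -62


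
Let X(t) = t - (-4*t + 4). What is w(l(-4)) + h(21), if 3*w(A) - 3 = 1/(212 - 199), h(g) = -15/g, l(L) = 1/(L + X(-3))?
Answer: 85/273 ≈ 0.31136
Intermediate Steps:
X(t) = -4 + 5*t (X(t) = t - (4 - 4*t) = t + (-4 + 4*t) = -4 + 5*t)
l(L) = 1/(-19 + L) (l(L) = 1/(L + (-4 + 5*(-3))) = 1/(L + (-4 - 15)) = 1/(L - 19) = 1/(-19 + L))
w(A) = 40/39 (w(A) = 1 + 1/(3*(212 - 199)) = 1 + (⅓)/13 = 1 + (⅓)*(1/13) = 1 + 1/39 = 40/39)
w(l(-4)) + h(21) = 40/39 - 15/21 = 40/39 - 15*1/21 = 40/39 - 5/7 = 85/273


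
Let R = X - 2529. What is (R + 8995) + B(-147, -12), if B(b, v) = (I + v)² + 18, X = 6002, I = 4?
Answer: 12550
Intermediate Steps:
B(b, v) = 18 + (4 + v)² (B(b, v) = (4 + v)² + 18 = 18 + (4 + v)²)
R = 3473 (R = 6002 - 2529 = 3473)
(R + 8995) + B(-147, -12) = (3473 + 8995) + (18 + (4 - 12)²) = 12468 + (18 + (-8)²) = 12468 + (18 + 64) = 12468 + 82 = 12550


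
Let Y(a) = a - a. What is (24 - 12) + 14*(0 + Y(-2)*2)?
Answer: 12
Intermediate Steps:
Y(a) = 0
(24 - 12) + 14*(0 + Y(-2)*2) = (24 - 12) + 14*(0 + 0*2) = 12 + 14*(0 + 0) = 12 + 14*0 = 12 + 0 = 12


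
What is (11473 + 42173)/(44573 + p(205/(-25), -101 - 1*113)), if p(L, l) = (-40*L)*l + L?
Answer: -44705/21356 ≈ -2.0933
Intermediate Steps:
p(L, l) = L - 40*L*l (p(L, l) = -40*L*l + L = L - 40*L*l)
(11473 + 42173)/(44573 + p(205/(-25), -101 - 1*113)) = (11473 + 42173)/(44573 + (205/(-25))*(1 - 40*(-101 - 1*113))) = 53646/(44573 + (205*(-1/25))*(1 - 40*(-101 - 113))) = 53646/(44573 - 41*(1 - 40*(-214))/5) = 53646/(44573 - 41*(1 + 8560)/5) = 53646/(44573 - 41/5*8561) = 53646/(44573 - 351001/5) = 53646/(-128136/5) = 53646*(-5/128136) = -44705/21356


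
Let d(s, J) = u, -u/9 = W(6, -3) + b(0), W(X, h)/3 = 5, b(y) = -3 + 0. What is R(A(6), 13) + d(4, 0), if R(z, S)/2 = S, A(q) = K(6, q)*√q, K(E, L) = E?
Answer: -82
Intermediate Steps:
b(y) = -3
W(X, h) = 15 (W(X, h) = 3*5 = 15)
A(q) = 6*√q
u = -108 (u = -9*(15 - 3) = -9*12 = -108)
R(z, S) = 2*S
d(s, J) = -108
R(A(6), 13) + d(4, 0) = 2*13 - 108 = 26 - 108 = -82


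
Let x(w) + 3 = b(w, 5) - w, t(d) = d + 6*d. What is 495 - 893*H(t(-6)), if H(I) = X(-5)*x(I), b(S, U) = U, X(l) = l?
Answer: 196955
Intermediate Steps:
t(d) = 7*d
x(w) = 2 - w (x(w) = -3 + (5 - w) = 2 - w)
H(I) = -10 + 5*I (H(I) = -5*(2 - I) = -10 + 5*I)
495 - 893*H(t(-6)) = 495 - 893*(-10 + 5*(7*(-6))) = 495 - 893*(-10 + 5*(-42)) = 495 - 893*(-10 - 210) = 495 - 893*(-220) = 495 + 196460 = 196955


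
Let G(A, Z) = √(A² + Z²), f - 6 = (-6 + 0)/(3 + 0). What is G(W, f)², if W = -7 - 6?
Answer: 185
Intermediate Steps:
W = -13
f = 4 (f = 6 + (-6 + 0)/(3 + 0) = 6 - 6/3 = 6 - 6*⅓ = 6 - 2 = 4)
G(W, f)² = (√((-13)² + 4²))² = (√(169 + 16))² = (√185)² = 185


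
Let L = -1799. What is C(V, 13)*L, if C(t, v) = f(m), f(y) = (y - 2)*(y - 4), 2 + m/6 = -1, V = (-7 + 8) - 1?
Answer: -791560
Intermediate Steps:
V = 0 (V = 1 - 1 = 0)
m = -18 (m = -12 + 6*(-1) = -12 - 6 = -18)
f(y) = (-4 + y)*(-2 + y) (f(y) = (-2 + y)*(-4 + y) = (-4 + y)*(-2 + y))
C(t, v) = 440 (C(t, v) = 8 + (-18)**2 - 6*(-18) = 8 + 324 + 108 = 440)
C(V, 13)*L = 440*(-1799) = -791560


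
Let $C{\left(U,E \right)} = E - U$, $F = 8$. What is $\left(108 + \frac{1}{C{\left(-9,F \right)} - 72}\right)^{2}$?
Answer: $\frac{35271721}{3025} \approx 11660.0$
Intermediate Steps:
$\left(108 + \frac{1}{C{\left(-9,F \right)} - 72}\right)^{2} = \left(108 + \frac{1}{\left(8 - -9\right) - 72}\right)^{2} = \left(108 + \frac{1}{\left(8 + 9\right) - 72}\right)^{2} = \left(108 + \frac{1}{17 - 72}\right)^{2} = \left(108 + \frac{1}{-55}\right)^{2} = \left(108 - \frac{1}{55}\right)^{2} = \left(\frac{5939}{55}\right)^{2} = \frac{35271721}{3025}$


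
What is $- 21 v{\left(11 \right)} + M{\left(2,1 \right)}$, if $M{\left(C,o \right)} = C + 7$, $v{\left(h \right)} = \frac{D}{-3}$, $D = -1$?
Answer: $2$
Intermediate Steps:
$v{\left(h \right)} = \frac{1}{3}$ ($v{\left(h \right)} = - \frac{1}{-3} = \left(-1\right) \left(- \frac{1}{3}\right) = \frac{1}{3}$)
$M{\left(C,o \right)} = 7 + C$
$- 21 v{\left(11 \right)} + M{\left(2,1 \right)} = \left(-21\right) \frac{1}{3} + \left(7 + 2\right) = -7 + 9 = 2$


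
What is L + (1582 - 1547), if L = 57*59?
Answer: 3398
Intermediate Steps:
L = 3363
L + (1582 - 1547) = 3363 + (1582 - 1547) = 3363 + 35 = 3398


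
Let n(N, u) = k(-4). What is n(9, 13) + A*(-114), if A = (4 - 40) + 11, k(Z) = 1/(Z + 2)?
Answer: 5699/2 ≈ 2849.5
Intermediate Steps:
k(Z) = 1/(2 + Z)
n(N, u) = -1/2 (n(N, u) = 1/(2 - 4) = 1/(-2) = -1/2)
A = -25 (A = -36 + 11 = -25)
n(9, 13) + A*(-114) = -1/2 - 25*(-114) = -1/2 + 2850 = 5699/2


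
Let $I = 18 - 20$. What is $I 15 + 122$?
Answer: $92$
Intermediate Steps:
$I = -2$
$I 15 + 122 = \left(-2\right) 15 + 122 = -30 + 122 = 92$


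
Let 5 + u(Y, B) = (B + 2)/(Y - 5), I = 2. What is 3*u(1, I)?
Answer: -18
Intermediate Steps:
u(Y, B) = -5 + (2 + B)/(-5 + Y) (u(Y, B) = -5 + (B + 2)/(Y - 5) = -5 + (2 + B)/(-5 + Y))
3*u(1, I) = 3*((27 + 2 - 5*1)/(-5 + 1)) = 3*((27 + 2 - 5)/(-4)) = 3*(-¼*24) = 3*(-6) = -18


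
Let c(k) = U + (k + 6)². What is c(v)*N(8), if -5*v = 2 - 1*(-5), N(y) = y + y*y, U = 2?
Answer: 41688/25 ≈ 1667.5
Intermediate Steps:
N(y) = y + y²
v = -7/5 (v = -(2 - 1*(-5))/5 = -(2 + 5)/5 = -⅕*7 = -7/5 ≈ -1.4000)
c(k) = 2 + (6 + k)² (c(k) = 2 + (k + 6)² = 2 + (6 + k)²)
c(v)*N(8) = (2 + (6 - 7/5)²)*(8*(1 + 8)) = (2 + (23/5)²)*(8*9) = (2 + 529/25)*72 = (579/25)*72 = 41688/25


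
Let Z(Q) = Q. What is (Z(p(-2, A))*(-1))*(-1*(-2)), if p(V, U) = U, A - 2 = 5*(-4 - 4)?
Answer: 76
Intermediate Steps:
A = -38 (A = 2 + 5*(-4 - 4) = 2 + 5*(-8) = 2 - 40 = -38)
(Z(p(-2, A))*(-1))*(-1*(-2)) = (-38*(-1))*(-1*(-2)) = 38*2 = 76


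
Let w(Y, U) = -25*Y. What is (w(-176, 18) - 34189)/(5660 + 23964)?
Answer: -29789/29624 ≈ -1.0056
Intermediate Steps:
(w(-176, 18) - 34189)/(5660 + 23964) = (-25*(-176) - 34189)/(5660 + 23964) = (4400 - 34189)/29624 = -29789*1/29624 = -29789/29624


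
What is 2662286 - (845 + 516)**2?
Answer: 809965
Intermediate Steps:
2662286 - (845 + 516)**2 = 2662286 - 1*1361**2 = 2662286 - 1*1852321 = 2662286 - 1852321 = 809965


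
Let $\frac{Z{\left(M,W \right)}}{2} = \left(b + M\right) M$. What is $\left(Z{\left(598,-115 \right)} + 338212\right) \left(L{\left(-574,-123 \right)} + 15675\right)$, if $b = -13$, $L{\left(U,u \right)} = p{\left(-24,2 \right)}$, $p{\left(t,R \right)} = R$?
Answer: $16270719344$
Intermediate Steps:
$L{\left(U,u \right)} = 2$
$Z{\left(M,W \right)} = 2 M \left(-13 + M\right)$ ($Z{\left(M,W \right)} = 2 \left(-13 + M\right) M = 2 M \left(-13 + M\right)$)
$\left(Z{\left(598,-115 \right)} + 338212\right) \left(L{\left(-574,-123 \right)} + 15675\right) = \left(2 \cdot 598 \left(-13 + 598\right) + 338212\right) \left(2 + 15675\right) = \left(2 \cdot 598 \cdot 585 + 338212\right) 15677 = \left(699660 + 338212\right) 15677 = 1037872 \cdot 15677 = 16270719344$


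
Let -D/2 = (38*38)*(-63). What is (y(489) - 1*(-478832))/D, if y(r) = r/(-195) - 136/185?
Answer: 1151583161/437575320 ≈ 2.6317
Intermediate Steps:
y(r) = -136/185 - r/195 (y(r) = r*(-1/195) - 136*1/185 = -r/195 - 136/185 = -136/185 - r/195)
D = 181944 (D = -2*38*38*(-63) = -2888*(-63) = -2*(-90972) = 181944)
(y(489) - 1*(-478832))/D = ((-136/185 - 1/195*489) - 1*(-478832))/181944 = ((-136/185 - 163/65) + 478832)*(1/181944) = (-7799/2405 + 478832)*(1/181944) = (1151583161/2405)*(1/181944) = 1151583161/437575320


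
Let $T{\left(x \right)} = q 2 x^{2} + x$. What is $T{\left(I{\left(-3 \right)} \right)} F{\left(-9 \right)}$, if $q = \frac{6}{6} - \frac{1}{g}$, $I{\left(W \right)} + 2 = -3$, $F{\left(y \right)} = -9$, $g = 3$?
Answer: $-255$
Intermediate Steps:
$I{\left(W \right)} = -5$ ($I{\left(W \right)} = -2 - 3 = -5$)
$q = \frac{2}{3}$ ($q = \frac{6}{6} - \frac{1}{3} = 6 \cdot \frac{1}{6} - \frac{1}{3} = 1 - \frac{1}{3} = \frac{2}{3} \approx 0.66667$)
$T{\left(x \right)} = x + \frac{4 x^{2}}{3}$ ($T{\left(x \right)} = \frac{2 \cdot 2 x^{2}}{3} + x = \frac{4 x^{2}}{3} + x = x + \frac{4 x^{2}}{3}$)
$T{\left(I{\left(-3 \right)} \right)} F{\left(-9 \right)} = \frac{1}{3} \left(-5\right) \left(3 + 4 \left(-5\right)\right) \left(-9\right) = \frac{1}{3} \left(-5\right) \left(3 - 20\right) \left(-9\right) = \frac{1}{3} \left(-5\right) \left(-17\right) \left(-9\right) = \frac{85}{3} \left(-9\right) = -255$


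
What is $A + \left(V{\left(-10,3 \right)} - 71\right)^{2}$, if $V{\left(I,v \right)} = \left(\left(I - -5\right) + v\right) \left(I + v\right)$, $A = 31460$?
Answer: $34709$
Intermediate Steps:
$V{\left(I,v \right)} = \left(I + v\right) \left(5 + I + v\right)$ ($V{\left(I,v \right)} = \left(\left(I + 5\right) + v\right) \left(I + v\right) = \left(\left(5 + I\right) + v\right) \left(I + v\right) = \left(5 + I + v\right) \left(I + v\right) = \left(I + v\right) \left(5 + I + v\right)$)
$A + \left(V{\left(-10,3 \right)} - 71\right)^{2} = 31460 + \left(\left(\left(-10\right)^{2} + 3^{2} + 5 \left(-10\right) + 5 \cdot 3 + 2 \left(-10\right) 3\right) - 71\right)^{2} = 31460 + \left(\left(100 + 9 - 50 + 15 - 60\right) - 71\right)^{2} = 31460 + \left(14 - 71\right)^{2} = 31460 + \left(-57\right)^{2} = 31460 + 3249 = 34709$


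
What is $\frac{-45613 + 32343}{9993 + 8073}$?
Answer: $- \frac{6635}{9033} \approx -0.73453$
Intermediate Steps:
$\frac{-45613 + 32343}{9993 + 8073} = - \frac{13270}{18066} = \left(-13270\right) \frac{1}{18066} = - \frac{6635}{9033}$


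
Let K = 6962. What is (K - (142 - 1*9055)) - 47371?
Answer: -31496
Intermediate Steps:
(K - (142 - 1*9055)) - 47371 = (6962 - (142 - 1*9055)) - 47371 = (6962 - (142 - 9055)) - 47371 = (6962 - 1*(-8913)) - 47371 = (6962 + 8913) - 47371 = 15875 - 47371 = -31496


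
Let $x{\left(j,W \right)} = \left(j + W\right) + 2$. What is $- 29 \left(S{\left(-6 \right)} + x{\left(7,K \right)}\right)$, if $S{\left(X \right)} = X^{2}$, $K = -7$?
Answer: $-1102$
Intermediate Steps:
$x{\left(j,W \right)} = 2 + W + j$ ($x{\left(j,W \right)} = \left(W + j\right) + 2 = 2 + W + j$)
$- 29 \left(S{\left(-6 \right)} + x{\left(7,K \right)}\right) = - 29 \left(\left(-6\right)^{2} + \left(2 - 7 + 7\right)\right) = - 29 \left(36 + 2\right) = \left(-29\right) 38 = -1102$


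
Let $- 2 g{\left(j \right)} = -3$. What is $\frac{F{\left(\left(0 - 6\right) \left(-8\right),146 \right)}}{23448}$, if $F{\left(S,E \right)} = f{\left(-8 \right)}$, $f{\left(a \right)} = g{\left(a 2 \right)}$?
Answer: $\frac{1}{15632} \approx 6.3971 \cdot 10^{-5}$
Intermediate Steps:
$g{\left(j \right)} = \frac{3}{2}$ ($g{\left(j \right)} = \left(- \frac{1}{2}\right) \left(-3\right) = \frac{3}{2}$)
$f{\left(a \right)} = \frac{3}{2}$
$F{\left(S,E \right)} = \frac{3}{2}$
$\frac{F{\left(\left(0 - 6\right) \left(-8\right),146 \right)}}{23448} = \frac{3}{2 \cdot 23448} = \frac{3}{2} \cdot \frac{1}{23448} = \frac{1}{15632}$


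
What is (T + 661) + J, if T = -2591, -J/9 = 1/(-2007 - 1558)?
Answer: -6880441/3565 ≈ -1930.0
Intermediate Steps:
J = 9/3565 (J = -9/(-2007 - 1558) = -9/(-3565) = -9*(-1/3565) = 9/3565 ≈ 0.0025245)
(T + 661) + J = (-2591 + 661) + 9/3565 = -1930 + 9/3565 = -6880441/3565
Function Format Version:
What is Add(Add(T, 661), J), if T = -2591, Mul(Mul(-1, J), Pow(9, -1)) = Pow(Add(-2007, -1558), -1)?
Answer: Rational(-6880441, 3565) ≈ -1930.0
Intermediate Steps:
J = Rational(9, 3565) (J = Mul(-9, Pow(Add(-2007, -1558), -1)) = Mul(-9, Pow(-3565, -1)) = Mul(-9, Rational(-1, 3565)) = Rational(9, 3565) ≈ 0.0025245)
Add(Add(T, 661), J) = Add(Add(-2591, 661), Rational(9, 3565)) = Add(-1930, Rational(9, 3565)) = Rational(-6880441, 3565)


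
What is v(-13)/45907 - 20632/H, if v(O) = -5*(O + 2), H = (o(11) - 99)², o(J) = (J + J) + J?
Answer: -236728411/49992723 ≈ -4.7353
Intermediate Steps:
o(J) = 3*J (o(J) = 2*J + J = 3*J)
H = 4356 (H = (3*11 - 99)² = (33 - 99)² = (-66)² = 4356)
v(O) = -10 - 5*O (v(O) = -5*(2 + O) = -10 - 5*O)
v(-13)/45907 - 20632/H = (-10 - 5*(-13))/45907 - 20632/4356 = (-10 + 65)*(1/45907) - 20632*1/4356 = 55*(1/45907) - 5158/1089 = 55/45907 - 5158/1089 = -236728411/49992723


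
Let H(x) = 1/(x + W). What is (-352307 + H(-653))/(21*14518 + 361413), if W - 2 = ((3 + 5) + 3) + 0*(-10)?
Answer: -75158827/142142080 ≈ -0.52876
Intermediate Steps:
W = 13 (W = 2 + (((3 + 5) + 3) + 0*(-10)) = 2 + ((8 + 3) + 0) = 2 + (11 + 0) = 2 + 11 = 13)
H(x) = 1/(13 + x) (H(x) = 1/(x + 13) = 1/(13 + x))
(-352307 + H(-653))/(21*14518 + 361413) = (-352307 + 1/(13 - 653))/(21*14518 + 361413) = (-352307 + 1/(-640))/(304878 + 361413) = (-352307 - 1/640)/666291 = -225476481/640*1/666291 = -75158827/142142080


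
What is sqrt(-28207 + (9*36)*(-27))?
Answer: I*sqrt(36955) ≈ 192.24*I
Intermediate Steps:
sqrt(-28207 + (9*36)*(-27)) = sqrt(-28207 + 324*(-27)) = sqrt(-28207 - 8748) = sqrt(-36955) = I*sqrt(36955)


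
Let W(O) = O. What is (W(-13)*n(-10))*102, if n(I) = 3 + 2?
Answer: -6630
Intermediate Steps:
n(I) = 5
(W(-13)*n(-10))*102 = -13*5*102 = -65*102 = -6630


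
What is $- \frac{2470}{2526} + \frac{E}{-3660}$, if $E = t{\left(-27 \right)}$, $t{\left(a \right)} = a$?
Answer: $- \frac{1495333}{1540860} \approx -0.97045$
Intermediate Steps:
$E = -27$
$- \frac{2470}{2526} + \frac{E}{-3660} = - \frac{2470}{2526} - \frac{27}{-3660} = \left(-2470\right) \frac{1}{2526} - - \frac{9}{1220} = - \frac{1235}{1263} + \frac{9}{1220} = - \frac{1495333}{1540860}$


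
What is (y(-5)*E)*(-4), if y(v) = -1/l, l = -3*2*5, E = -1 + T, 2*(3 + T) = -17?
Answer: 5/3 ≈ 1.6667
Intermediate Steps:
T = -23/2 (T = -3 + (½)*(-17) = -3 - 17/2 = -23/2 ≈ -11.500)
E = -25/2 (E = -1 - 23/2 = -25/2 ≈ -12.500)
l = -30 (l = -6*5 = -30)
y(v) = 1/30 (y(v) = -1/(-30) = -1*(-1/30) = 1/30)
(y(-5)*E)*(-4) = ((1/30)*(-25/2))*(-4) = -5/12*(-4) = 5/3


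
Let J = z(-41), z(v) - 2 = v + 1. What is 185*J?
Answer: -7030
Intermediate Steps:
z(v) = 3 + v (z(v) = 2 + (v + 1) = 2 + (1 + v) = 3 + v)
J = -38 (J = 3 - 41 = -38)
185*J = 185*(-38) = -7030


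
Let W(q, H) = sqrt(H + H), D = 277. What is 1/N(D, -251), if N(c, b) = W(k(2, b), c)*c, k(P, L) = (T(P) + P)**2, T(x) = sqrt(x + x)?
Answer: sqrt(554)/153458 ≈ 0.00015338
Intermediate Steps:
T(x) = sqrt(2)*sqrt(x) (T(x) = sqrt(2*x) = sqrt(2)*sqrt(x))
k(P, L) = (P + sqrt(2)*sqrt(P))**2 (k(P, L) = (sqrt(2)*sqrt(P) + P)**2 = (P + sqrt(2)*sqrt(P))**2)
W(q, H) = sqrt(2)*sqrt(H) (W(q, H) = sqrt(2*H) = sqrt(2)*sqrt(H))
N(c, b) = sqrt(2)*c**(3/2) (N(c, b) = (sqrt(2)*sqrt(c))*c = sqrt(2)*c**(3/2))
1/N(D, -251) = 1/(sqrt(2)*277**(3/2)) = 1/(sqrt(2)*(277*sqrt(277))) = 1/(277*sqrt(554)) = sqrt(554)/153458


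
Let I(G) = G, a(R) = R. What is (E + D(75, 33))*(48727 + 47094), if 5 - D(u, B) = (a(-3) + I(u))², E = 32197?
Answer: 2588891778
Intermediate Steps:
D(u, B) = 5 - (-3 + u)²
(E + D(75, 33))*(48727 + 47094) = (32197 + (5 - (-3 + 75)²))*(48727 + 47094) = (32197 + (5 - 1*72²))*95821 = (32197 + (5 - 1*5184))*95821 = (32197 + (5 - 5184))*95821 = (32197 - 5179)*95821 = 27018*95821 = 2588891778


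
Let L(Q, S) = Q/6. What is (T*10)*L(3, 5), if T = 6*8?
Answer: 240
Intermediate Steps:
L(Q, S) = Q/6 (L(Q, S) = Q*(⅙) = Q/6)
T = 48
(T*10)*L(3, 5) = (48*10)*((⅙)*3) = 480*(½) = 240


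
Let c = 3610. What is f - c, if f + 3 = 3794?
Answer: 181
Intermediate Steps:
f = 3791 (f = -3 + 3794 = 3791)
f - c = 3791 - 1*3610 = 3791 - 3610 = 181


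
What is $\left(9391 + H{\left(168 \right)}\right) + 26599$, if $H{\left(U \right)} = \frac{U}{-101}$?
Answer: $\frac{3634822}{101} \approx 35988.0$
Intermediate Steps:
$H{\left(U \right)} = - \frac{U}{101}$ ($H{\left(U \right)} = U \left(- \frac{1}{101}\right) = - \frac{U}{101}$)
$\left(9391 + H{\left(168 \right)}\right) + 26599 = \left(9391 - \frac{168}{101}\right) + 26599 = \frac{948323}{101} + 26599 = \frac{3634822}{101}$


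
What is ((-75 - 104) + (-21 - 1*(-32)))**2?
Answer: 28224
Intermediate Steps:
((-75 - 104) + (-21 - 1*(-32)))**2 = (-179 + (-21 + 32))**2 = (-179 + 11)**2 = (-168)**2 = 28224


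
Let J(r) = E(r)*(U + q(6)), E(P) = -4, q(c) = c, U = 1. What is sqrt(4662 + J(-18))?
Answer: sqrt(4634) ≈ 68.073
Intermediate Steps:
J(r) = -28 (J(r) = -4*(1 + 6) = -4*7 = -28)
sqrt(4662 + J(-18)) = sqrt(4662 - 28) = sqrt(4634)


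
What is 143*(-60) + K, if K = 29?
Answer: -8551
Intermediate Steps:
143*(-60) + K = 143*(-60) + 29 = -8580 + 29 = -8551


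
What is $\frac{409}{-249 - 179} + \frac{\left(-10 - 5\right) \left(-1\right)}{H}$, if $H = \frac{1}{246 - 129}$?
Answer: $\frac{750731}{428} \approx 1754.0$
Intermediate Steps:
$H = \frac{1}{117}$ ($H = \frac{1}{246 - 129} = \frac{1}{117} \approx 0.008547$)
$\frac{409}{-249 - 179} + \frac{\left(-10 - 5\right) \left(-1\right)}{H} = \frac{409}{-249 - 179} + \left(-10 - 5\right) \left(-1\right) \frac{1}{\frac{1}{117}} = \frac{409}{-428} + \left(-15\right) \left(-1\right) 117 = 409 \left(- \frac{1}{428}\right) + 15 \cdot 117 = - \frac{409}{428} + 1755 = \frac{750731}{428}$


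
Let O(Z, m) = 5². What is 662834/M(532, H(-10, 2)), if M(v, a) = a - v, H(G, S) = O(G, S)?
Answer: -662834/507 ≈ -1307.4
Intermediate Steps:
O(Z, m) = 25
H(G, S) = 25
662834/M(532, H(-10, 2)) = 662834/(25 - 1*532) = 662834/(25 - 532) = 662834/(-507) = 662834*(-1/507) = -662834/507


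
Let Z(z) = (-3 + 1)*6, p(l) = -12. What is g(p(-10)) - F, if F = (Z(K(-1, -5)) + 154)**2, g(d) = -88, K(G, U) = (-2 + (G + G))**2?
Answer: -20252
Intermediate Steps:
K(G, U) = (-2 + 2*G)**2
Z(z) = -12 (Z(z) = -2*6 = -12)
F = 20164 (F = (-12 + 154)**2 = 142**2 = 20164)
g(p(-10)) - F = -88 - 1*20164 = -88 - 20164 = -20252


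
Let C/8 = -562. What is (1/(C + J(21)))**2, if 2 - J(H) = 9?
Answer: 1/20277009 ≈ 4.9317e-8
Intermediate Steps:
C = -4496 (C = 8*(-562) = -4496)
J(H) = -7 (J(H) = 2 - 1*9 = 2 - 9 = -7)
(1/(C + J(21)))**2 = (1/(-4496 - 7))**2 = (1/(-4503))**2 = (-1/4503)**2 = 1/20277009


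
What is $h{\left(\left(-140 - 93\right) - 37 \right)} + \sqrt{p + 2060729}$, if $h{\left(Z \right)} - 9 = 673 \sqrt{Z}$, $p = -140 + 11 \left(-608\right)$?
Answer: $9 + \sqrt{2053901} + 2019 i \sqrt{30} \approx 1442.1 + 11059.0 i$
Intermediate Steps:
$p = -6828$ ($p = -140 - 6688 = -6828$)
$h{\left(Z \right)} = 9 + 673 \sqrt{Z}$
$h{\left(\left(-140 - 93\right) - 37 \right)} + \sqrt{p + 2060729} = \left(9 + 673 \sqrt{\left(-140 - 93\right) - 37}\right) + \sqrt{-6828 + 2060729} = \left(9 + 673 \sqrt{-233 - 37}\right) + \sqrt{2053901} = \left(9 + 673 \sqrt{-270}\right) + \sqrt{2053901} = \left(9 + 673 \cdot 3 i \sqrt{30}\right) + \sqrt{2053901} = \left(9 + 2019 i \sqrt{30}\right) + \sqrt{2053901} = 9 + \sqrt{2053901} + 2019 i \sqrt{30}$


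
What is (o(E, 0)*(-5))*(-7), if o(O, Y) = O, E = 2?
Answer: 70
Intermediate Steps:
(o(E, 0)*(-5))*(-7) = (2*(-5))*(-7) = -10*(-7) = 70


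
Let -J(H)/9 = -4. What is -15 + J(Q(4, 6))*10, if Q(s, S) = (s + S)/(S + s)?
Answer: 345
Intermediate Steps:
Q(s, S) = 1 (Q(s, S) = (S + s)/(S + s) = 1)
J(H) = 36 (J(H) = -9*(-4) = 36)
-15 + J(Q(4, 6))*10 = -15 + 36*10 = -15 + 360 = 345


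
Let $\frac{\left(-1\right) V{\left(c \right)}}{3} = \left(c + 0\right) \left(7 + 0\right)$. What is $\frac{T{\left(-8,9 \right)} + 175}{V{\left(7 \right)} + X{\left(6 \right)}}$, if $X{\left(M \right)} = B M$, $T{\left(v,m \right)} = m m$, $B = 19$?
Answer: $- \frac{256}{33} \approx -7.7576$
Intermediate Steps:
$T{\left(v,m \right)} = m^{2}$
$V{\left(c \right)} = - 21 c$ ($V{\left(c \right)} = - 3 \left(c + 0\right) \left(7 + 0\right) = - 3 c 7 = - 3 \cdot 7 c = - 21 c$)
$X{\left(M \right)} = 19 M$
$\frac{T{\left(-8,9 \right)} + 175}{V{\left(7 \right)} + X{\left(6 \right)}} = \frac{9^{2} + 175}{\left(-21\right) 7 + 19 \cdot 6} = \frac{81 + 175}{-147 + 114} = \frac{256}{-33} = 256 \left(- \frac{1}{33}\right) = - \frac{256}{33}$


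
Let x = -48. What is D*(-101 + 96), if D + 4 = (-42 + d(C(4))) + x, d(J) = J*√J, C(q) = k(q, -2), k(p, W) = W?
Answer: 470 + 10*I*√2 ≈ 470.0 + 14.142*I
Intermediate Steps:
C(q) = -2
d(J) = J^(3/2)
D = -94 - 2*I*√2 (D = -4 + ((-42 + (-2)^(3/2)) - 48) = -4 + ((-42 - 2*I*√2) - 48) = -4 + (-90 - 2*I*√2) = -94 - 2*I*√2 ≈ -94.0 - 2.8284*I)
D*(-101 + 96) = (-94 - 2*I*√2)*(-101 + 96) = (-94 - 2*I*√2)*(-5) = 470 + 10*I*√2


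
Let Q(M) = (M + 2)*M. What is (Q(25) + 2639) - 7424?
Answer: -4110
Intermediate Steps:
Q(M) = M*(2 + M) (Q(M) = (2 + M)*M = M*(2 + M))
(Q(25) + 2639) - 7424 = (25*(2 + 25) + 2639) - 7424 = (25*27 + 2639) - 7424 = (675 + 2639) - 7424 = 3314 - 7424 = -4110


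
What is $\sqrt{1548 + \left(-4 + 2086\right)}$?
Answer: $11 \sqrt{30} \approx 60.25$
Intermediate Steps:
$\sqrt{1548 + \left(-4 + 2086\right)} = \sqrt{1548 + 2082} = \sqrt{3630} = 11 \sqrt{30}$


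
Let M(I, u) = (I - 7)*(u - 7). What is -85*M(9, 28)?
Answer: -3570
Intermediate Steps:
M(I, u) = (-7 + I)*(-7 + u)
-85*M(9, 28) = -85*(49 - 7*9 - 7*28 + 9*28) = -85*(49 - 63 - 196 + 252) = -85*42 = -3570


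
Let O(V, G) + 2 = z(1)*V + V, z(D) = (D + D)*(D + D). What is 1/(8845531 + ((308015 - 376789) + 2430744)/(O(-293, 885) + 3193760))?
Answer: 245561/2172117619581 ≈ 1.1305e-7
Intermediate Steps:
z(D) = 4*D**2 (z(D) = (2*D)*(2*D) = 4*D**2)
O(V, G) = -2 + 5*V (O(V, G) = -2 + ((4*1**2)*V + V) = -2 + ((4*1)*V + V) = -2 + (4*V + V) = -2 + 5*V)
1/(8845531 + ((308015 - 376789) + 2430744)/(O(-293, 885) + 3193760)) = 1/(8845531 + ((308015 - 376789) + 2430744)/((-2 + 5*(-293)) + 3193760)) = 1/(8845531 + (-68774 + 2430744)/((-2 - 1465) + 3193760)) = 1/(8845531 + 2361970/(-1467 + 3193760)) = 1/(8845531 + 2361970/3192293) = 1/(8845531 + 2361970*(1/3192293)) = 1/(8845531 + 181690/245561) = 1/(2172117619581/245561) = 245561/2172117619581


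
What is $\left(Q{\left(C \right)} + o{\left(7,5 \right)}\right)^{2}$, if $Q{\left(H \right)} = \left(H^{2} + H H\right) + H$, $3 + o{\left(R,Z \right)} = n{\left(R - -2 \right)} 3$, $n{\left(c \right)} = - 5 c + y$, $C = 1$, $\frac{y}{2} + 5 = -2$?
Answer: $31329$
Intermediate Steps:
$y = -14$ ($y = -10 + 2 \left(-2\right) = -10 - 4 = -14$)
$n{\left(c \right)} = -14 - 5 c$ ($n{\left(c \right)} = - 5 c - 14 = -14 - 5 c$)
$o{\left(R,Z \right)} = -75 - 15 R$ ($o{\left(R,Z \right)} = -3 + \left(-14 - 5 \left(R - -2\right)\right) 3 = -3 + \left(-14 - 5 \left(R + 2\right)\right) 3 = -3 + \left(-14 - 5 \left(2 + R\right)\right) 3 = -3 + \left(-14 - \left(10 + 5 R\right)\right) 3 = -3 + \left(-24 - 5 R\right) 3 = -3 - \left(72 + 15 R\right) = -75 - 15 R$)
$Q{\left(H \right)} = H + 2 H^{2}$ ($Q{\left(H \right)} = \left(H^{2} + H^{2}\right) + H = 2 H^{2} + H = H + 2 H^{2}$)
$\left(Q{\left(C \right)} + o{\left(7,5 \right)}\right)^{2} = \left(1 \left(1 + 2 \cdot 1\right) - 180\right)^{2} = \left(1 \left(1 + 2\right) - 180\right)^{2} = \left(1 \cdot 3 - 180\right)^{2} = \left(3 - 180\right)^{2} = \left(-177\right)^{2} = 31329$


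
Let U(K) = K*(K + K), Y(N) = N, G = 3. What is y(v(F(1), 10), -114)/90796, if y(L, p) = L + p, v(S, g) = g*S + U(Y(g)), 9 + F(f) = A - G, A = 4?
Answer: 3/45398 ≈ 6.6082e-5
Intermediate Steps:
U(K) = 2*K² (U(K) = K*(2*K) = 2*K²)
F(f) = -8 (F(f) = -9 + (4 - 1*3) = -9 + (4 - 3) = -9 + 1 = -8)
v(S, g) = 2*g² + S*g (v(S, g) = g*S + 2*g² = S*g + 2*g² = 2*g² + S*g)
y(v(F(1), 10), -114)/90796 = (10*(-8 + 2*10) - 114)/90796 = (10*(-8 + 20) - 114)*(1/90796) = (10*12 - 114)*(1/90796) = (120 - 114)*(1/90796) = 6*(1/90796) = 3/45398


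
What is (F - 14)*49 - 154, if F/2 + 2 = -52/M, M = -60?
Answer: -14266/15 ≈ -951.07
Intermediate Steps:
F = -34/15 (F = -4 + 2*(-52/(-60)) = -4 + 2*(-52*(-1/60)) = -4 + 2*(13/15) = -4 + 26/15 = -34/15 ≈ -2.2667)
(F - 14)*49 - 154 = (-34/15 - 14)*49 - 154 = -244/15*49 - 154 = -11956/15 - 154 = -14266/15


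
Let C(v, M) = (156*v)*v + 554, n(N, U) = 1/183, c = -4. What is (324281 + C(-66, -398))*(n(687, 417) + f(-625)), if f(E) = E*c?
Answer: 459500736871/183 ≈ 2.5109e+9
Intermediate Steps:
n(N, U) = 1/183
C(v, M) = 554 + 156*v**2 (C(v, M) = 156*v**2 + 554 = 554 + 156*v**2)
f(E) = -4*E (f(E) = E*(-4) = -4*E)
(324281 + C(-66, -398))*(n(687, 417) + f(-625)) = (324281 + (554 + 156*(-66)**2))*(1/183 - 4*(-625)) = (324281 + (554 + 156*4356))*(1/183 + 2500) = (324281 + (554 + 679536))*(457501/183) = (324281 + 680090)*(457501/183) = 1004371*(457501/183) = 459500736871/183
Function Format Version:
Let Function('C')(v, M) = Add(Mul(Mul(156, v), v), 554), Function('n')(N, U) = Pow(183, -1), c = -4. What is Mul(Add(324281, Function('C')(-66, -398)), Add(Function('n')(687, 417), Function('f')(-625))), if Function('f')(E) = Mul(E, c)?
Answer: Rational(459500736871, 183) ≈ 2.5109e+9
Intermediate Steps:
Function('n')(N, U) = Rational(1, 183)
Function('C')(v, M) = Add(554, Mul(156, Pow(v, 2))) (Function('C')(v, M) = Add(Mul(156, Pow(v, 2)), 554) = Add(554, Mul(156, Pow(v, 2))))
Function('f')(E) = Mul(-4, E) (Function('f')(E) = Mul(E, -4) = Mul(-4, E))
Mul(Add(324281, Function('C')(-66, -398)), Add(Function('n')(687, 417), Function('f')(-625))) = Mul(Add(324281, Add(554, Mul(156, Pow(-66, 2)))), Add(Rational(1, 183), Mul(-4, -625))) = Mul(Add(324281, Add(554, Mul(156, 4356))), Add(Rational(1, 183), 2500)) = Mul(Add(324281, Add(554, 679536)), Rational(457501, 183)) = Mul(Add(324281, 680090), Rational(457501, 183)) = Mul(1004371, Rational(457501, 183)) = Rational(459500736871, 183)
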